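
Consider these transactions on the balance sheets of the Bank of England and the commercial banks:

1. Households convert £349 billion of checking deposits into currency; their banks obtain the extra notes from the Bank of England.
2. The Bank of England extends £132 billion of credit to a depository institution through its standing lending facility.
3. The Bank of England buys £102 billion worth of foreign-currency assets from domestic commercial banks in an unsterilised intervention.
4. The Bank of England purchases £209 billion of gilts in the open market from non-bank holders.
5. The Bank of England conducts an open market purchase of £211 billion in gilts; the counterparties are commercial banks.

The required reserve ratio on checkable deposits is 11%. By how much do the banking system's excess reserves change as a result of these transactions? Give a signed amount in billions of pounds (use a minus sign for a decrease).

Currency withdrawal £349 billion: reserves −£349B, deposits −£349B.
Discount-window loan £132 billion: reserves +£132B, deposits 0.
FX purchase £102 billion: reserves +£102B, deposits 0.
Asset purchase (from non-banks) £209 billion: reserves +£209B, deposits +£209B.
OMO purchase (from banks) £211 billion: reserves +£211B, deposits 0.
Totals: Δreserves = +£305B, Δdeposits = −£140B.
Δrequired reserves = 11% × −£140B = −£15.4B.
Δexcess reserves = Δreserves − Δrequired = +£305B − (−£15.4B) = +£320.4 billion.

+£320.4 billion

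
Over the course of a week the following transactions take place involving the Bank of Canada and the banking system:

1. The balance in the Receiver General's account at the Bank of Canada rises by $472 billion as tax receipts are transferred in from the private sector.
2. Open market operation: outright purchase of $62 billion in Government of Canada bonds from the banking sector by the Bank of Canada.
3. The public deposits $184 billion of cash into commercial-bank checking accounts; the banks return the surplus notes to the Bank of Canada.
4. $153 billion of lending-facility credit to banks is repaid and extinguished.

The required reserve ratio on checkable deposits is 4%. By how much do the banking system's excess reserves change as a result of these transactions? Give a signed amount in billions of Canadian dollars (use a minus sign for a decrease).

Government account inflow $472 billion: reserves −$472B, deposits −$472B.
OMO purchase (from banks) $62 billion: reserves +$62B, deposits 0.
Currency deposit $184 billion: reserves +$184B, deposits +$184B.
Discount-window repayment $153 billion: reserves −$153B, deposits 0.
Totals: Δreserves = −$379B, Δdeposits = −$288B.
Δrequired reserves = 4% × −$288B = −$11.52B.
Δexcess reserves = Δreserves − Δrequired = −$379B − (−$11.52B) = -$367.48 billion.

-$367.48 billion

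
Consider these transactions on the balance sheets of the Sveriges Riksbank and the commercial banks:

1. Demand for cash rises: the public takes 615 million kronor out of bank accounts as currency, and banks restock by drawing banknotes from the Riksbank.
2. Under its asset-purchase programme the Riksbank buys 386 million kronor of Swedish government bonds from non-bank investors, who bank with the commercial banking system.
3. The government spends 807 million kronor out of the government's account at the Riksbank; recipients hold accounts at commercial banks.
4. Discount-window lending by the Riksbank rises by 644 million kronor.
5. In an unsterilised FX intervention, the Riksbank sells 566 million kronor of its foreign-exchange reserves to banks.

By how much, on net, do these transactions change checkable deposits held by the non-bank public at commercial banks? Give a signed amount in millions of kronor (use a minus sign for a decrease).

+578 million

Riksbank balance sheet:
  Assets:      Securities +386M, Loans to banks +644M, Foreign assets −566M
  Liabilities: Bank reserves +656M, Currency in circulation +615M, Government deposits −807M
Commercial banking system:
  Assets:      Reserves at CB +656M, Foreign assets +566M
  Liabilities: Checkable deposits +578M, Borrowings from CB +644M
So the change in checkable deposits held by the non-bank public at commercial banks is +578 million.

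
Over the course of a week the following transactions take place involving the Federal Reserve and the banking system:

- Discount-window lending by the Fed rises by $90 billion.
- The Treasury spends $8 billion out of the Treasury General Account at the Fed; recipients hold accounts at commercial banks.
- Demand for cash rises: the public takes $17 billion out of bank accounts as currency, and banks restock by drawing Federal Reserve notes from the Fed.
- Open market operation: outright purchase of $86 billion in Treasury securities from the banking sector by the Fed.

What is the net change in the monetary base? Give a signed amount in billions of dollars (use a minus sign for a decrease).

+$184 billion

Fed balance sheet:
  Assets:      Securities +$86B, Loans to banks +$90B
  Liabilities: Bank reserves +$167B, Currency in circulation +$17B, Government deposits −$8B
Commercial banking system:
  Assets:      Reserves at CB +$167B, Securities −$86B
  Liabilities: Checkable deposits −$9B, Borrowings from CB +$90B
Monetary base = currency + reserves: +$17B + (+$167B) = +$184 billion.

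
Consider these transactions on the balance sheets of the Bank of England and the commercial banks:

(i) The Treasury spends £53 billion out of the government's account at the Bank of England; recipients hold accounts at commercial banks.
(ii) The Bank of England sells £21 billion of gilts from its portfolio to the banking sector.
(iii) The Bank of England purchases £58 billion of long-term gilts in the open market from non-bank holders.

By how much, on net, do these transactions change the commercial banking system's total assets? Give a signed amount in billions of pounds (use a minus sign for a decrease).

Government spending £53 billion: bank balance sheets expand → +£53B.
OMO sale (to banks) £21 billion: just an asset swap on bank balance sheets → 0.
Asset purchase (from non-banks) £58 billion: bank balance sheets expand → +£58B.
Net: 53 + 0 + 58 = +£111 billion.

+£111 billion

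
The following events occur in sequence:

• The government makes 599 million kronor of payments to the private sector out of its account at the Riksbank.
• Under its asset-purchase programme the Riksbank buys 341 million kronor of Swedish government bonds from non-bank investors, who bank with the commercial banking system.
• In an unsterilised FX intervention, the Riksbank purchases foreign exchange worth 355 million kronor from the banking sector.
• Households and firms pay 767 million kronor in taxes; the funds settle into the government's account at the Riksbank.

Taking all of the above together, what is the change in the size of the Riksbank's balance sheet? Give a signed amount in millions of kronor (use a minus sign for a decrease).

Government spending 599 million kronor: only the composition of liabilities changes → 0.
Asset purchase (from non-banks) 341 million kronor: a Riksbank asset is acquired → +341M.
FX purchase 355 million kronor: a Riksbank asset is acquired → +355M.
Government account inflow 767 million kronor: only the composition of liabilities changes → 0.
Net: 0 + 341 + 355 + 0 = +696 million.

+696 million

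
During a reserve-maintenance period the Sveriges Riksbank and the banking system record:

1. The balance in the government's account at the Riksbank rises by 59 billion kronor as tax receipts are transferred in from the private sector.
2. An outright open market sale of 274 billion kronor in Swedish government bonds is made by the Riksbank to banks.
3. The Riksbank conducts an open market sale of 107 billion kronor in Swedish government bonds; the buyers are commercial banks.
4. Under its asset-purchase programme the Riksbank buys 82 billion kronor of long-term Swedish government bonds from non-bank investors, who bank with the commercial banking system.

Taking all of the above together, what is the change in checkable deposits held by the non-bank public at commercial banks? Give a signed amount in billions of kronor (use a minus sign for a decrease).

Government account inflow 59 billion kronor: non-bank counterparties' bank balances fall → −59B.
OMO sale (to banks) 274 billion kronor: the counterparty is a bank, so public deposits are unchanged → 0.
OMO sale (to banks) 107 billion kronor: the counterparty is a bank, so public deposits are unchanged → 0.
Asset purchase (from non-banks) 82 billion kronor: non-bank counterparties' bank balances rise → +82B.
Net: −59 + 0 + 0 + 82 = +23 billion.

+23 billion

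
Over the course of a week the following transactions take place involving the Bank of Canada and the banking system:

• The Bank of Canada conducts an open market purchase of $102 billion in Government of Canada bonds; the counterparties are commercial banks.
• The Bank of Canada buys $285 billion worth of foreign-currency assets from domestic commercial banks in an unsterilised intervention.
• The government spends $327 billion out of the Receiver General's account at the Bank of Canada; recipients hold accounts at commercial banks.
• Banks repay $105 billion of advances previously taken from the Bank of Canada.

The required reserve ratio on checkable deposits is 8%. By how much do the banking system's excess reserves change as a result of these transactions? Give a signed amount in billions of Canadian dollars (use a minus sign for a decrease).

+$582.84 billion

OMO purchase (from banks) $102 billion: reserves +$102B, deposits 0.
FX purchase $285 billion: reserves +$285B, deposits 0.
Government spending $327 billion: reserves +$327B, deposits +$327B.
Discount-window repayment $105 billion: reserves −$105B, deposits 0.
Totals: Δreserves = +$609B, Δdeposits = +$327B.
Δrequired reserves = 8% × +$327B = +$26.16B.
Δexcess reserves = Δreserves − Δrequired = +$609B − (+$26.16B) = +$582.84 billion.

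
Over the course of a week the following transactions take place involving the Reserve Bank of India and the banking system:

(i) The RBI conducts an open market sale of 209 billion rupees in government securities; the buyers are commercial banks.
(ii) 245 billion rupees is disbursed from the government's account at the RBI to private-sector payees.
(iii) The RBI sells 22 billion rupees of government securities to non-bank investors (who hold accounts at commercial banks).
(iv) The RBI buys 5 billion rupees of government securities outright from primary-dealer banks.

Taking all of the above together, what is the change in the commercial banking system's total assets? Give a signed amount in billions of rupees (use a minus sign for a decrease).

RBI balance sheet:
  Assets:      Securities −226B
  Liabilities: Bank reserves +19B, Government deposits −245B
Commercial banking system:
  Assets:      Reserves at CB +19B, Securities +204B
  Liabilities: Checkable deposits +223B
Change in total bank assets = +223 billion.

+223 billion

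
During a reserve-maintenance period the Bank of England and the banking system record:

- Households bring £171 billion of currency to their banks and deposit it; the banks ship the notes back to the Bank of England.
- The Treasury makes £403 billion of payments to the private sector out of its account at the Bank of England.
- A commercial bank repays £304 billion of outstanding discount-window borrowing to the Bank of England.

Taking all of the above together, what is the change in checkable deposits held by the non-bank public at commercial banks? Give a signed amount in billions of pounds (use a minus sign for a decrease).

+£574 billion

Bank of England balance sheet:
  Assets:      Loans to banks −£304B
  Liabilities: Bank reserves +£270B, Currency in circulation −£171B, Government deposits −£403B
Commercial banking system:
  Assets:      Reserves at CB +£270B
  Liabilities: Checkable deposits +£574B, Borrowings from CB −£304B
So the change in checkable deposits held by the non-bank public at commercial banks is +£574 billion.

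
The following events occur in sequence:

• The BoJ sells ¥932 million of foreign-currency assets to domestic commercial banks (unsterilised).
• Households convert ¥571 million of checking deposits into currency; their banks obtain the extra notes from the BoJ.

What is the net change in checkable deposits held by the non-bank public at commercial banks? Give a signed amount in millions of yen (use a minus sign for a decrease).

FX sale ¥932 million: the counterparty is a bank, so public deposits are unchanged → 0.
Currency withdrawal ¥571 million: non-bank counterparties' bank balances fall → −¥571M.
Net: 0 − 571 = -¥571 million.

-¥571 million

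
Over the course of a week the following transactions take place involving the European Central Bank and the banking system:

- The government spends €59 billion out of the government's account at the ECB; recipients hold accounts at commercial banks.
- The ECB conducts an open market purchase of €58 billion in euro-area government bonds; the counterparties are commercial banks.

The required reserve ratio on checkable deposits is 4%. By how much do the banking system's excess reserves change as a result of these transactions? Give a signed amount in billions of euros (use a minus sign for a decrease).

+€114.64 billion

Government spending €59 billion: reserves +€59B, deposits +€59B.
OMO purchase (from banks) €58 billion: reserves +€58B, deposits 0.
Totals: Δreserves = +€117B, Δdeposits = +€59B.
Δrequired reserves = 4% × +€59B = +€2.36B.
Δexcess reserves = Δreserves − Δrequired = +€117B − (+€2.36B) = +€114.64 billion.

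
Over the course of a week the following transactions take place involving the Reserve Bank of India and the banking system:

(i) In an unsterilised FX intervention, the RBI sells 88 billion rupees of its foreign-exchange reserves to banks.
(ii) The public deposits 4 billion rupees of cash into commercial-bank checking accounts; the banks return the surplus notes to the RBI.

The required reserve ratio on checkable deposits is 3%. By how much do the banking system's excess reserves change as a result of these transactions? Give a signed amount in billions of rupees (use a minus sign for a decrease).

-84.12 billion

FX sale 88 billion rupees: reserves −88B, deposits 0.
Currency deposit 4 billion rupees: reserves +4B, deposits +4B.
Totals: Δreserves = −84B, Δdeposits = +4B.
Δrequired reserves = 3% × +4B = +0.12B.
Δexcess reserves = Δreserves − Δrequired = −84B − (+0.12B) = -84.12 billion.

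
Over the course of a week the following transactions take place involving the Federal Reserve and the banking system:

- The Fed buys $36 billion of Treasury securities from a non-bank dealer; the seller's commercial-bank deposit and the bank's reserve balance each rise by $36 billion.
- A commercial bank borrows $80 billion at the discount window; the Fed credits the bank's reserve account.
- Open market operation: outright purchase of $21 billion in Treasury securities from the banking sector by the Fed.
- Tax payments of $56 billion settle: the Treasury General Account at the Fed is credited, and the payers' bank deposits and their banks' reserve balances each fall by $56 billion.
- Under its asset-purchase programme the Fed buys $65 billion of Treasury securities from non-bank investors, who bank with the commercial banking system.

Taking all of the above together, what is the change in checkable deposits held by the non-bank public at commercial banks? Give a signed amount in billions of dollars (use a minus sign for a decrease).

+$45 billion

Fed balance sheet:
  Assets:      Securities +$122B, Loans to banks +$80B
  Liabilities: Bank reserves +$146B, Government deposits +$56B
Commercial banking system:
  Assets:      Reserves at CB +$146B, Securities −$21B
  Liabilities: Checkable deposits +$45B, Borrowings from CB +$80B
So the change in checkable deposits held by the non-bank public at commercial banks is +$45 billion.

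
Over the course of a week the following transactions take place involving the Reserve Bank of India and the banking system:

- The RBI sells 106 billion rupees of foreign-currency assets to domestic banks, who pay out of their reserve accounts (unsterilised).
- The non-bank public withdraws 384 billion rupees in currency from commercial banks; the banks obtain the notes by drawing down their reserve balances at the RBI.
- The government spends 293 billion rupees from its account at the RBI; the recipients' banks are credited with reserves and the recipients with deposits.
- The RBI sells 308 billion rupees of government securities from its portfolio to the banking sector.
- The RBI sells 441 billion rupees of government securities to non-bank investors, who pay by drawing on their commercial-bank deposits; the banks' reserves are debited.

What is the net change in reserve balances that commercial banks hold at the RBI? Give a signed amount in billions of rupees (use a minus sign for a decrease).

-946 billion

RBI balance sheet:
  Assets:      Securities −749B, Foreign assets −106B
  Liabilities: Bank reserves −946B, Currency in circulation +384B, Government deposits −293B
Commercial banking system:
  Assets:      Reserves at CB −946B, Securities +308B, Foreign assets +106B
  Liabilities: Checkable deposits −532B
So the change in reserve balances that commercial banks hold at the RBI is -946 billion.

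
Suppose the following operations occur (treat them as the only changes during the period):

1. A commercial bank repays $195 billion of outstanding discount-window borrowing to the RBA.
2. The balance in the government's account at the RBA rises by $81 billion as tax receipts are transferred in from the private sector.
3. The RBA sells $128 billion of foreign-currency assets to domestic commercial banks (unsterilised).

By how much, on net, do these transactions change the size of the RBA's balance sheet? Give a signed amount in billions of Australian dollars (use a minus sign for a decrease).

Discount-window repayment $195 billion: an RBA asset is shed → −$195B.
Government account inflow $81 billion: only the composition of liabilities changes → 0.
FX sale $128 billion: an RBA asset is shed → −$128B.
Net: −195 + 0 − 128 = -$323 billion.

-$323 billion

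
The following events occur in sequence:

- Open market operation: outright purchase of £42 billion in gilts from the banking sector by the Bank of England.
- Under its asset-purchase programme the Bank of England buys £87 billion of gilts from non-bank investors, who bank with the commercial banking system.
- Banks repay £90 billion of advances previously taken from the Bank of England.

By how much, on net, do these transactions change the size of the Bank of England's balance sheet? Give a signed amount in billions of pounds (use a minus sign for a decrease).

+£39 billion

Bank of England balance sheet:
  Assets:      Securities +£129B, Loans to banks −£90B
  Liabilities: Bank reserves +£39B
Change in total Bank of England assets = +£39 billion.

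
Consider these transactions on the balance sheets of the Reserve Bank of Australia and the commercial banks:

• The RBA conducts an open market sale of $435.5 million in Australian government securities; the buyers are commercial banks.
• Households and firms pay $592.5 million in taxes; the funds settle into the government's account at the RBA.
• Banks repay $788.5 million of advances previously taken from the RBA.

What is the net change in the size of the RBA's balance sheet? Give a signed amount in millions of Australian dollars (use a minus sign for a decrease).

-$1224 million

RBA balance sheet:
  Assets:      Securities −$435.5M, Loans to banks −$788.5M
  Liabilities: Bank reserves −$1816.5M, Government deposits +$592.5M
Commercial banking system:
  Assets:      Reserves at CB −$1816.5M, Securities +$435.5M
  Liabilities: Checkable deposits −$592.5M, Borrowings from CB −$788.5M
Change in total RBA assets = -$1224 million.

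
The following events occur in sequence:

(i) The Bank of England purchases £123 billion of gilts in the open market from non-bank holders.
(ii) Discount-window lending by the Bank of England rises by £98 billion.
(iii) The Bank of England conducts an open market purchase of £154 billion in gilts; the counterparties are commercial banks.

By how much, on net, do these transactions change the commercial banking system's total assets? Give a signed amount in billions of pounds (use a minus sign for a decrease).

Bank of England balance sheet:
  Assets:      Securities +£277B, Loans to banks +£98B
  Liabilities: Bank reserves +£375B
Commercial banking system:
  Assets:      Reserves at CB +£375B, Securities −£154B
  Liabilities: Checkable deposits +£123B, Borrowings from CB +£98B
Change in total bank assets = +£221 billion.

+£221 billion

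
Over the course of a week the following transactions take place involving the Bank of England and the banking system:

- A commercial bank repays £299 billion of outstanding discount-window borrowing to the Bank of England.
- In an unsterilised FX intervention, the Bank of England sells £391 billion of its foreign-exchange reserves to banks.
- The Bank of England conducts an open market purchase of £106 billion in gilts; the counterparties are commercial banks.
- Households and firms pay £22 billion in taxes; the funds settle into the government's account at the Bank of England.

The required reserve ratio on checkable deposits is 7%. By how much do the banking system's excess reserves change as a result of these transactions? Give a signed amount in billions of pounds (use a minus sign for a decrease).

Discount-window repayment £299 billion: reserves −£299B, deposits 0.
FX sale £391 billion: reserves −£391B, deposits 0.
OMO purchase (from banks) £106 billion: reserves +£106B, deposits 0.
Government account inflow £22 billion: reserves −£22B, deposits −£22B.
Totals: Δreserves = −£606B, Δdeposits = −£22B.
Δrequired reserves = 7% × −£22B = −£1.54B.
Δexcess reserves = Δreserves − Δrequired = −£606B − (−£1.54B) = -£604.46 billion.

-£604.46 billion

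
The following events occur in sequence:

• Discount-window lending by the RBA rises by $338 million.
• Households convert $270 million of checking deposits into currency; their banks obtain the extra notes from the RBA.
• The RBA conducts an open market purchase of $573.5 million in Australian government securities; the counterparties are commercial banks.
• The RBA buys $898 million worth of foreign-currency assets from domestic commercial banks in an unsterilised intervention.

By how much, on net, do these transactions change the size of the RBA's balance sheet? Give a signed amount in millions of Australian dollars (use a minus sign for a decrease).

Discount-window loan $338 million: an RBA asset is acquired → +$338M.
Currency withdrawal $270 million: only the composition of liabilities changes → 0.
OMO purchase (from banks) $573.5 million: an RBA asset is acquired → +$573.5M.
FX purchase $898 million: an RBA asset is acquired → +$898M.
Net: 338 + 0 + 573.5 + 898 = +$1809.5 million.

+$1809.5 million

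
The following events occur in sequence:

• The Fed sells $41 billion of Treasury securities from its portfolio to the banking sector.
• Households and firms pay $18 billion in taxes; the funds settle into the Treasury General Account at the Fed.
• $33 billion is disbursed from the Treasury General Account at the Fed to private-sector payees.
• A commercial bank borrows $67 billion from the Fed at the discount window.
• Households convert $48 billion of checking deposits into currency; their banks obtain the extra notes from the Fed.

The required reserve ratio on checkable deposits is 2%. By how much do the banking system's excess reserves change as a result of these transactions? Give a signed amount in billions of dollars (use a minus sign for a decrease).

OMO sale (to banks) $41 billion: reserves −$41B, deposits 0.
Government account inflow $18 billion: reserves −$18B, deposits −$18B.
Government spending $33 billion: reserves +$33B, deposits +$33B.
Discount-window loan $67 billion: reserves +$67B, deposits 0.
Currency withdrawal $48 billion: reserves −$48B, deposits −$48B.
Totals: Δreserves = −$7B, Δdeposits = −$33B.
Δrequired reserves = 2% × −$33B = −$0.66B.
Δexcess reserves = Δreserves − Δrequired = −$7B − (−$0.66B) = -$6.34 billion.

-$6.34 billion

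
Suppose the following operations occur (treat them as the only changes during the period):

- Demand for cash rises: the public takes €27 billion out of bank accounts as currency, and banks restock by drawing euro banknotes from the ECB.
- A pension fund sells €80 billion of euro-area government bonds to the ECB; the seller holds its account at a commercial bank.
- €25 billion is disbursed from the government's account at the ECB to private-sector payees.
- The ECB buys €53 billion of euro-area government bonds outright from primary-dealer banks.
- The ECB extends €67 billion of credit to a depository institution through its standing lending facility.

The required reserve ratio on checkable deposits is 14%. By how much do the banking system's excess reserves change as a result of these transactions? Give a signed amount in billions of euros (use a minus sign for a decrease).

Currency withdrawal €27 billion: reserves −€27B, deposits −€27B.
Asset purchase (from non-banks) €80 billion: reserves +€80B, deposits +€80B.
Government spending €25 billion: reserves +€25B, deposits +€25B.
OMO purchase (from banks) €53 billion: reserves +€53B, deposits 0.
Discount-window loan €67 billion: reserves +€67B, deposits 0.
Totals: Δreserves = +€198B, Δdeposits = +€78B.
Δrequired reserves = 14% × +€78B = +€10.92B.
Δexcess reserves = Δreserves − Δrequired = +€198B − (+€10.92B) = +€187.08 billion.

+€187.08 billion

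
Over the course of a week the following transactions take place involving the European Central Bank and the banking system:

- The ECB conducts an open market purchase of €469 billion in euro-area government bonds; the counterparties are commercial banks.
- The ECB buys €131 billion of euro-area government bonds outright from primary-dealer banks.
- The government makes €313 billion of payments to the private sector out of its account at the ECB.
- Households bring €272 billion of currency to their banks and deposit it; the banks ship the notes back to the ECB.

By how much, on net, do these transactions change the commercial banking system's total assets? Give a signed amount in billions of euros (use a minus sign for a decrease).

+€585 billion

OMO purchase (from banks) €469 billion: just an asset swap on bank balance sheets → 0.
OMO purchase (from banks) €131 billion: just an asset swap on bank balance sheets → 0.
Government spending €313 billion: bank balance sheets expand → +€313B.
Currency deposit €272 billion: bank balance sheets expand → +€272B.
Net: 0 + 0 + 313 + 272 = +€585 billion.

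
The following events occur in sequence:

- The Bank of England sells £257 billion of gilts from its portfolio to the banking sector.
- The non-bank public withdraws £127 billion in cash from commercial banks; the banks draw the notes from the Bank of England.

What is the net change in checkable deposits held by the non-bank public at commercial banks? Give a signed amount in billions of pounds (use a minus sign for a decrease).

OMO sale (to banks) £257 billion: the counterparty is a bank, so public deposits are unchanged → 0.
Currency withdrawal £127 billion: non-bank counterparties' bank balances fall → −£127B.
Net: 0 − 127 = -£127 billion.

-£127 billion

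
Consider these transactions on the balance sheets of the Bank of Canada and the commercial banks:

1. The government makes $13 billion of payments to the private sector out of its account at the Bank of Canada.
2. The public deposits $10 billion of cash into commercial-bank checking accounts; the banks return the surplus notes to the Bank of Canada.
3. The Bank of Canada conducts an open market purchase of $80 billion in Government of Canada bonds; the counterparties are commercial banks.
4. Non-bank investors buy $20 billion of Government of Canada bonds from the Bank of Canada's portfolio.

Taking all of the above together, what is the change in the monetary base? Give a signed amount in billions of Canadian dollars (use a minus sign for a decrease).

+$73 billion

Bank of Canada balance sheet:
  Assets:      Securities +$60B
  Liabilities: Bank reserves +$83B, Currency in circulation −$10B, Government deposits −$13B
Monetary base = currency + reserves: −$10B + (+$83B) = +$73 billion.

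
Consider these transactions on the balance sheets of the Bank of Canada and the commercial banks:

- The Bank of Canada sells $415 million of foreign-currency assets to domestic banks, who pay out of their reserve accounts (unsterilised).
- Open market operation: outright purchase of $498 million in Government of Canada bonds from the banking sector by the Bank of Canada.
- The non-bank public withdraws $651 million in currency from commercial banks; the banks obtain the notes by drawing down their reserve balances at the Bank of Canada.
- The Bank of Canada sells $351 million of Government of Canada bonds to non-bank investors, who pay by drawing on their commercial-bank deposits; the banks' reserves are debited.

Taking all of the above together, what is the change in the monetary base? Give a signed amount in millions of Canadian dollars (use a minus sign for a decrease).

Bank of Canada balance sheet:
  Assets:      Securities +$147M, Foreign assets −$415M
  Liabilities: Bank reserves −$919M, Currency in circulation +$651M
Monetary base = currency + reserves: +$651M + (−$919M) = -$268 million.

-$268 million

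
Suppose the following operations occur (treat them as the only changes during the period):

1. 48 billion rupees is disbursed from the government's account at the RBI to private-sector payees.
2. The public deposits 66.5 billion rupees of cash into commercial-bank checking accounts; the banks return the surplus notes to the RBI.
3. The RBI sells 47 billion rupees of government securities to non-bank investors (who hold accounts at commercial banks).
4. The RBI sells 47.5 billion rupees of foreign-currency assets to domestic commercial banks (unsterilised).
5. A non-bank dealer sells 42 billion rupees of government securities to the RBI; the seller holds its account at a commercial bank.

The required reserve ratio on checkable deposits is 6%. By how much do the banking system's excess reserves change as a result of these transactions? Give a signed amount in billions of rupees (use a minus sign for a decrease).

+55.43 billion

Government spending 48 billion rupees: reserves +48B, deposits +48B.
Currency deposit 66.5 billion rupees: reserves +66.5B, deposits +66.5B.
Asset sale (to non-banks) 47 billion rupees: reserves −47B, deposits −47B.
FX sale 47.5 billion rupees: reserves −47.5B, deposits 0.
Asset purchase (from non-banks) 42 billion rupees: reserves +42B, deposits +42B.
Totals: Δreserves = +62B, Δdeposits = +109.5B.
Δrequired reserves = 6% × +109.5B = +6.57B.
Δexcess reserves = Δreserves − Δrequired = +62B − (+6.57B) = +55.43 billion.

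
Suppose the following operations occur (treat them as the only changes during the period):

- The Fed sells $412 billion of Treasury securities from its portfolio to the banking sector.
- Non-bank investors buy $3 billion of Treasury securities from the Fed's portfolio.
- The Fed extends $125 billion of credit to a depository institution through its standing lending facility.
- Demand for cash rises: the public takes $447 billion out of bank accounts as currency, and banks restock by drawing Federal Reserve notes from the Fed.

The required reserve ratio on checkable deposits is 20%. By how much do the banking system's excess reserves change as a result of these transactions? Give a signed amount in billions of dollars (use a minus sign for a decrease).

OMO sale (to banks) $412 billion: reserves −$412B, deposits 0.
Asset sale (to non-banks) $3 billion: reserves −$3B, deposits −$3B.
Discount-window loan $125 billion: reserves +$125B, deposits 0.
Currency withdrawal $447 billion: reserves −$447B, deposits −$447B.
Totals: Δreserves = −$737B, Δdeposits = −$450B.
Δrequired reserves = 20% × −$450B = −$90B.
Δexcess reserves = Δreserves − Δrequired = −$737B − (−$90B) = -$647 billion.

-$647 billion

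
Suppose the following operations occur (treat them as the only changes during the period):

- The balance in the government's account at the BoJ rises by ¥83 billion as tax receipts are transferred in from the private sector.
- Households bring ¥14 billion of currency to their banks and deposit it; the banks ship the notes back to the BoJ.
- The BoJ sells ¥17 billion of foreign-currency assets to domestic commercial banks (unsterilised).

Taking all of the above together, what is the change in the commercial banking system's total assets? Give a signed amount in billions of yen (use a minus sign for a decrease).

-¥69 billion

Government account inflow ¥83 billion: bank balance sheets shrink → −¥83B.
Currency deposit ¥14 billion: bank balance sheets expand → +¥14B.
FX sale ¥17 billion: just an asset swap on bank balance sheets → 0.
Net: −83 + 14 + 0 = -¥69 billion.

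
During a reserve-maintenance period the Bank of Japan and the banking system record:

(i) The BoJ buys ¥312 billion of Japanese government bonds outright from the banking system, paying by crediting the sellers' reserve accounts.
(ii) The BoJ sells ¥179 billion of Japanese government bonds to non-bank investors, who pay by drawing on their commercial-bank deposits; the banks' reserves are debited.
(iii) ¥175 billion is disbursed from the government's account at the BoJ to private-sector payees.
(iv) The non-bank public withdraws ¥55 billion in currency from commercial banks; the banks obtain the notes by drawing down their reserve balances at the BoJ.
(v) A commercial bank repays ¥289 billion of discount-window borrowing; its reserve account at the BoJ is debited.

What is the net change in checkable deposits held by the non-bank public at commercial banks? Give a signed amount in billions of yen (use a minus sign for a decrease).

-¥59 billion

OMO purchase (from banks) ¥312 billion: the counterparty is a bank, so public deposits are unchanged → 0.
Asset sale (to non-banks) ¥179 billion: non-bank counterparties' bank balances fall → −¥179B.
Government spending ¥175 billion: non-bank counterparties' bank balances rise → +¥175B.
Currency withdrawal ¥55 billion: non-bank counterparties' bank balances fall → −¥55B.
Discount-window repayment ¥289 billion: the counterparty is a bank, so public deposits are unchanged → 0.
Net: 0 − 179 + 175 − 55 + 0 = -¥59 billion.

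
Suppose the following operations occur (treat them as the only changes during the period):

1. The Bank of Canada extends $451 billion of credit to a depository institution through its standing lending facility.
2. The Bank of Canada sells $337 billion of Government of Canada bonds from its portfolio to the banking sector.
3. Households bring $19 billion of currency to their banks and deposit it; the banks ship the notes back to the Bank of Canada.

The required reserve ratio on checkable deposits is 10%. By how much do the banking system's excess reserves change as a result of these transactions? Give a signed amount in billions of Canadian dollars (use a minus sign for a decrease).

Discount-window loan $451 billion: reserves +$451B, deposits 0.
OMO sale (to banks) $337 billion: reserves −$337B, deposits 0.
Currency deposit $19 billion: reserves +$19B, deposits +$19B.
Totals: Δreserves = +$133B, Δdeposits = +$19B.
Δrequired reserves = 10% × +$19B = +$1.9B.
Δexcess reserves = Δreserves − Δrequired = +$133B − (+$1.9B) = +$131.1 billion.

+$131.1 billion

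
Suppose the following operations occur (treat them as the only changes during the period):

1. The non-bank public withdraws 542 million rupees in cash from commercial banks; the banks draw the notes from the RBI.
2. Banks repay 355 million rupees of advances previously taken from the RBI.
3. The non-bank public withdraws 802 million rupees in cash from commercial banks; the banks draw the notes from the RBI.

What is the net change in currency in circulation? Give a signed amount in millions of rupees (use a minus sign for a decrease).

Currency withdrawal 542 million rupees: notes leave the central bank → +542M.
Discount-window repayment 355 million rupees: no currency enters or leaves circulation → 0.
Currency withdrawal 802 million rupees: notes leave the central bank → +802M.
Net: 542 + 0 + 802 = +1344 million.

+1344 million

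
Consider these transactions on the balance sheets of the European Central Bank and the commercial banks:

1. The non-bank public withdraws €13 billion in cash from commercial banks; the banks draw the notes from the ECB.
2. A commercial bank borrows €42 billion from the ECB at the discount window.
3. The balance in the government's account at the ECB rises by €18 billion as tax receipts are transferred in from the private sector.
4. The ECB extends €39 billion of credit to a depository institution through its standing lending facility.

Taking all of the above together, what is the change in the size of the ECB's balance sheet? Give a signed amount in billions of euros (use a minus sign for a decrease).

ECB balance sheet:
  Assets:      Loans to banks +€81B
  Liabilities: Bank reserves +€50B, Currency in circulation +€13B, Government deposits +€18B
Change in total ECB assets = +€81 billion.

+€81 billion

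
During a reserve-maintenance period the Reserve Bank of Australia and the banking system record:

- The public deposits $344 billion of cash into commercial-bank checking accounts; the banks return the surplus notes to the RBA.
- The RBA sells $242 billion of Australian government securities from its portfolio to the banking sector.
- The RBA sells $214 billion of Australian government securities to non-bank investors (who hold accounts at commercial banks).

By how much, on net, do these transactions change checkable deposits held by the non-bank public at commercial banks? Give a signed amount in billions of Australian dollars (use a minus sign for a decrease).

+$130 billion

Currency deposit $344 billion: non-bank counterparties' bank balances rise → +$344B.
OMO sale (to banks) $242 billion: the counterparty is a bank, so public deposits are unchanged → 0.
Asset sale (to non-banks) $214 billion: non-bank counterparties' bank balances fall → −$214B.
Net: 344 + 0 − 214 = +$130 billion.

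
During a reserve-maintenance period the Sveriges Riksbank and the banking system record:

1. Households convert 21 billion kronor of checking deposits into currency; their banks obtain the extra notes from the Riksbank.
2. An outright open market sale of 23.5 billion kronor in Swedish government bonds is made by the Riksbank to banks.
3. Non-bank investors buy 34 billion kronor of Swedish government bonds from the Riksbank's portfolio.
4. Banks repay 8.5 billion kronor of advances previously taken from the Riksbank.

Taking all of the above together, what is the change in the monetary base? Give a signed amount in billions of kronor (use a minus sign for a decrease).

Currency withdrawal 21 billion kronor: just a shift between currency and reserves — both are base money → 0.
OMO sale (to banks) 23.5 billion kronor: Riksbank balance sheet contracts → −23.5B.
Asset sale (to non-banks) 34 billion kronor: Riksbank balance sheet contracts → −34B.
Discount-window repayment 8.5 billion kronor: Riksbank balance sheet contracts → −8.5B.
Net: 0 − 23.5 − 34 − 8.5 = -66 billion.

-66 billion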